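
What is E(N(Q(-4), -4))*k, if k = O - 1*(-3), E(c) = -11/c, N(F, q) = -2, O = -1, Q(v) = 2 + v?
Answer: 11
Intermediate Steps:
k = 2 (k = -1 - 1*(-3) = -1 + 3 = 2)
E(N(Q(-4), -4))*k = -11/(-2)*2 = -11*(-1/2)*2 = (11/2)*2 = 11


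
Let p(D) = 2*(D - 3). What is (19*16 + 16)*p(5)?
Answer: 1280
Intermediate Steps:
p(D) = -6 + 2*D (p(D) = 2*(-3 + D) = -6 + 2*D)
(19*16 + 16)*p(5) = (19*16 + 16)*(-6 + 2*5) = (304 + 16)*(-6 + 10) = 320*4 = 1280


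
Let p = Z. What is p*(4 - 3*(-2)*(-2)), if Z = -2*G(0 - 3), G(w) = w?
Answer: -48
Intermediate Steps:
Z = 6 (Z = -2*(0 - 3) = -2*(-3) = 6)
p = 6
p*(4 - 3*(-2)*(-2)) = 6*(4 - 3*(-2)*(-2)) = 6*(4 + 6*(-2)) = 6*(4 - 12) = 6*(-8) = -48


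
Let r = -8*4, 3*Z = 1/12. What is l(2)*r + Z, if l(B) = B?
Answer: -2303/36 ≈ -63.972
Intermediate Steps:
Z = 1/36 (Z = (⅓)/12 = (⅓)*(1/12) = 1/36 ≈ 0.027778)
r = -32
l(2)*r + Z = 2*(-32) + 1/36 = -64 + 1/36 = -2303/36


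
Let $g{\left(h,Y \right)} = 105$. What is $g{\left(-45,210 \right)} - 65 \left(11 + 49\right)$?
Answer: $-3795$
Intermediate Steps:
$g{\left(-45,210 \right)} - 65 \left(11 + 49\right) = 105 - 65 \left(11 + 49\right) = 105 - 65 \cdot 60 = 105 - 3900 = -3795$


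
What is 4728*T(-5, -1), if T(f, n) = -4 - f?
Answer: 4728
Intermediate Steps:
4728*T(-5, -1) = 4728*(-4 - 1*(-5)) = 4728*(-4 + 5) = 4728*1 = 4728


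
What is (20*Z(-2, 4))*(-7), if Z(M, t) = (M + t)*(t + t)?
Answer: -2240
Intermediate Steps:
Z(M, t) = 2*t*(M + t) (Z(M, t) = (M + t)*(2*t) = 2*t*(M + t))
(20*Z(-2, 4))*(-7) = (20*(2*4*(-2 + 4)))*(-7) = (20*(2*4*2))*(-7) = (20*16)*(-7) = 320*(-7) = -2240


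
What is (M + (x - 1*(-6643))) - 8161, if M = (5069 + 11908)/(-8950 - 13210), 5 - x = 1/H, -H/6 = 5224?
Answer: -32857382639/21705720 ≈ -1513.8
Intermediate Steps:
H = -31344 (H = -6*5224 = -31344)
x = 156721/31344 (x = 5 - 1/(-31344) = 5 - 1*(-1/31344) = 5 + 1/31344 = 156721/31344 ≈ 5.0000)
M = -16977/22160 (M = 16977/(-22160) = 16977*(-1/22160) = -16977/22160 ≈ -0.76611)
(M + (x - 1*(-6643))) - 8161 = (-16977/22160 + (156721/31344 - 1*(-6643))) - 8161 = (-16977/22160 + (156721/31344 + 6643)) - 8161 = (-16977/22160 + 208374913/31344) - 8161 = 144282998281/21705720 - 8161 = -32857382639/21705720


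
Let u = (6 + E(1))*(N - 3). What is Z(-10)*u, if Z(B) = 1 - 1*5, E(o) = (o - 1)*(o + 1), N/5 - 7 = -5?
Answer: -168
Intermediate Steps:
N = 10 (N = 35 + 5*(-5) = 35 - 25 = 10)
E(o) = (1 + o)*(-1 + o) (E(o) = (-1 + o)*(1 + o) = (1 + o)*(-1 + o))
u = 42 (u = (6 + (-1 + 1²))*(10 - 3) = (6 + (-1 + 1))*7 = (6 + 0)*7 = 6*7 = 42)
Z(B) = -4 (Z(B) = 1 - 5 = -4)
Z(-10)*u = -4*42 = -168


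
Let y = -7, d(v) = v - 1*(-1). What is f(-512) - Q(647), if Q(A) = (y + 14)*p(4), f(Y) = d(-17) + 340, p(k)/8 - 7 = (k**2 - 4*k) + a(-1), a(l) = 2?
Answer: -180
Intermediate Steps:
d(v) = 1 + v (d(v) = v + 1 = 1 + v)
p(k) = 72 - 32*k + 8*k**2 (p(k) = 56 + 8*((k**2 - 4*k) + 2) = 56 + 8*(2 + k**2 - 4*k) = 56 + (16 - 32*k + 8*k**2) = 72 - 32*k + 8*k**2)
f(Y) = 324 (f(Y) = (1 - 17) + 340 = -16 + 340 = 324)
Q(A) = 504 (Q(A) = (-7 + 14)*(72 - 32*4 + 8*4**2) = 7*(72 - 128 + 8*16) = 7*(72 - 128 + 128) = 7*72 = 504)
f(-512) - Q(647) = 324 - 1*504 = 324 - 504 = -180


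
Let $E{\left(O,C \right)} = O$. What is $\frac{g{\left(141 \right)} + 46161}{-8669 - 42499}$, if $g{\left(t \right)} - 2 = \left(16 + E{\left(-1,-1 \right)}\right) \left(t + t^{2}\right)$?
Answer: $- \frac{346493}{51168} \approx -6.7717$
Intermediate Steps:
$g{\left(t \right)} = 2 + 15 t + 15 t^{2}$ ($g{\left(t \right)} = 2 + \left(16 - 1\right) \left(t + t^{2}\right) = 2 + 15 \left(t + t^{2}\right) = 2 + \left(15 t + 15 t^{2}\right) = 2 + 15 t + 15 t^{2}$)
$\frac{g{\left(141 \right)} + 46161}{-8669 - 42499} = \frac{\left(2 + 15 \cdot 141 + 15 \cdot 141^{2}\right) + 46161}{-8669 - 42499} = \frac{\left(2 + 2115 + 15 \cdot 19881\right) + 46161}{-51168} = \left(\left(2 + 2115 + 298215\right) + 46161\right) \left(- \frac{1}{51168}\right) = \left(300332 + 46161\right) \left(- \frac{1}{51168}\right) = 346493 \left(- \frac{1}{51168}\right) = - \frac{346493}{51168}$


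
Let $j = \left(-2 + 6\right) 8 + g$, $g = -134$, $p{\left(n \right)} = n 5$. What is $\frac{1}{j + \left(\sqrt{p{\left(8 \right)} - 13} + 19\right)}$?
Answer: $- \frac{83}{6862} - \frac{3 \sqrt{3}}{6862} \approx -0.012853$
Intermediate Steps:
$p{\left(n \right)} = 5 n$
$j = -102$ ($j = \left(-2 + 6\right) 8 - 134 = 4 \cdot 8 - 134 = 32 - 134 = -102$)
$\frac{1}{j + \left(\sqrt{p{\left(8 \right)} - 13} + 19\right)} = \frac{1}{-102 + \left(\sqrt{5 \cdot 8 - 13} + 19\right)} = \frac{1}{-102 + \left(\sqrt{40 - 13} + 19\right)} = \frac{1}{-102 + \left(\sqrt{27} + 19\right)} = \frac{1}{-102 + \left(3 \sqrt{3} + 19\right)} = \frac{1}{-102 + \left(19 + 3 \sqrt{3}\right)} = \frac{1}{-83 + 3 \sqrt{3}}$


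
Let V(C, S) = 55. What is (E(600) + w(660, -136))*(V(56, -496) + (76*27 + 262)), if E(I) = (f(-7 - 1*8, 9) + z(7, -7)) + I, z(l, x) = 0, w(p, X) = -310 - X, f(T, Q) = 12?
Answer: 1037622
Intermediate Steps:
E(I) = 12 + I (E(I) = (12 + 0) + I = 12 + I)
(E(600) + w(660, -136))*(V(56, -496) + (76*27 + 262)) = ((12 + 600) + (-310 - 1*(-136)))*(55 + (76*27 + 262)) = (612 + (-310 + 136))*(55 + (2052 + 262)) = (612 - 174)*(55 + 2314) = 438*2369 = 1037622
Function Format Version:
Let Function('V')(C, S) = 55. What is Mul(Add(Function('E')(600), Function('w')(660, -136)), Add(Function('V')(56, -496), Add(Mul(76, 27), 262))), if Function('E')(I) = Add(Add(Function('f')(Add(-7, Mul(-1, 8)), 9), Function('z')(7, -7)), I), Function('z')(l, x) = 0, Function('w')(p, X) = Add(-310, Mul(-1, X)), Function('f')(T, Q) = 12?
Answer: 1037622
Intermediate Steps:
Function('E')(I) = Add(12, I) (Function('E')(I) = Add(Add(12, 0), I) = Add(12, I))
Mul(Add(Function('E')(600), Function('w')(660, -136)), Add(Function('V')(56, -496), Add(Mul(76, 27), 262))) = Mul(Add(Add(12, 600), Add(-310, Mul(-1, -136))), Add(55, Add(Mul(76, 27), 262))) = Mul(Add(612, Add(-310, 136)), Add(55, Add(2052, 262))) = Mul(Add(612, -174), Add(55, 2314)) = Mul(438, 2369) = 1037622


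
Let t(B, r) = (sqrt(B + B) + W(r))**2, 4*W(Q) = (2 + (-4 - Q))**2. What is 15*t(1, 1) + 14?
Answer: 1919/16 + 135*sqrt(2)/2 ≈ 215.40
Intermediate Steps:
W(Q) = (-2 - Q)**2/4 (W(Q) = (2 + (-4 - Q))**2/4 = (-2 - Q)**2/4)
t(B, r) = ((2 + r)**2/4 + sqrt(2)*sqrt(B))**2 (t(B, r) = (sqrt(B + B) + (2 + r)**2/4)**2 = (sqrt(2*B) + (2 + r)**2/4)**2 = (sqrt(2)*sqrt(B) + (2 + r)**2/4)**2 = ((2 + r)**2/4 + sqrt(2)*sqrt(B))**2)
15*t(1, 1) + 14 = 15*(((2 + 1)**2 + 4*sqrt(2)*sqrt(1))**2/16) + 14 = 15*((3**2 + 4*sqrt(2)*1)**2/16) + 14 = 15*((9 + 4*sqrt(2))**2/16) + 14 = 15*(9 + 4*sqrt(2))**2/16 + 14 = 14 + 15*(9 + 4*sqrt(2))**2/16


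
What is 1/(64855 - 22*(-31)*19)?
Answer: 1/77813 ≈ 1.2851e-5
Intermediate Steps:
1/(64855 - 22*(-31)*19) = 1/(64855 + 682*19) = 1/(64855 + 12958) = 1/77813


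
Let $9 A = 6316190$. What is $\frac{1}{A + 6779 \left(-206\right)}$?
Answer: $- \frac{9}{6252076} \approx -1.4395 \cdot 10^{-6}$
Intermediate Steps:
$A = \frac{6316190}{9}$ ($A = \frac{1}{9} \cdot 6316190 = \frac{6316190}{9} \approx 7.018 \cdot 10^{5}$)
$\frac{1}{A + 6779 \left(-206\right)} = \frac{1}{\frac{6316190}{9} + 6779 \left(-206\right)} = \frac{1}{\frac{6316190}{9} - 1396474} = \frac{1}{- \frac{6252076}{9}} = - \frac{9}{6252076}$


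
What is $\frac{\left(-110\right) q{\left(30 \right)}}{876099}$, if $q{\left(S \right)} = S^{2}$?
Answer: $- \frac{33000}{292033} \approx -0.113$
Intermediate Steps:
$\frac{\left(-110\right) q{\left(30 \right)}}{876099} = \frac{\left(-110\right) 30^{2}}{876099} = \left(-110\right) 900 \cdot \frac{1}{876099} = \left(-99000\right) \frac{1}{876099} = - \frac{33000}{292033}$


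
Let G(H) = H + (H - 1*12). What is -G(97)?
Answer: -182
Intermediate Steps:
G(H) = -12 + 2*H (G(H) = H + (H - 12) = H + (-12 + H) = -12 + 2*H)
-G(97) = -(-12 + 2*97) = -(-12 + 194) = -1*182 = -182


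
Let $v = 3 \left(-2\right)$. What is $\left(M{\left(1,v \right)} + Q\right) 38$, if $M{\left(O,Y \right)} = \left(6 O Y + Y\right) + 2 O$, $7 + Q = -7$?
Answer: $-2052$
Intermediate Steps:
$Q = -14$ ($Q = -7 - 7 = -14$)
$v = -6$
$M{\left(O,Y \right)} = Y + 2 O + 6 O Y$ ($M{\left(O,Y \right)} = \left(6 O Y + Y\right) + 2 O = \left(Y + 6 O Y\right) + 2 O = Y + 2 O + 6 O Y$)
$\left(M{\left(1,v \right)} + Q\right) 38 = \left(\left(-6 + 2 \cdot 1 + 6 \cdot 1 \left(-6\right)\right) - 14\right) 38 = \left(\left(-6 + 2 - 36\right) - 14\right) 38 = \left(-40 - 14\right) 38 = \left(-54\right) 38 = -2052$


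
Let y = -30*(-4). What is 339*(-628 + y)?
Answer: -172212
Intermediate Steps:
y = 120
339*(-628 + y) = 339*(-628 + 120) = 339*(-508) = -172212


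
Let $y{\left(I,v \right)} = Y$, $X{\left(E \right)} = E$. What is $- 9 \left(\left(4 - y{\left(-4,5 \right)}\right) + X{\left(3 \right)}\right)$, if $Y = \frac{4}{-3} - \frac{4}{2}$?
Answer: $-93$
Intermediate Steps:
$Y = - \frac{10}{3}$ ($Y = 4 \left(- \frac{1}{3}\right) - 2 = - \frac{4}{3} - 2 = - \frac{10}{3} \approx -3.3333$)
$y{\left(I,v \right)} = - \frac{10}{3}$
$- 9 \left(\left(4 - y{\left(-4,5 \right)}\right) + X{\left(3 \right)}\right) = - 9 \left(\left(4 - - \frac{10}{3}\right) + 3\right) = - 9 \left(\left(4 + \frac{10}{3}\right) + 3\right) = - 9 \left(\frac{22}{3} + 3\right) = \left(-9\right) \frac{31}{3} = -93$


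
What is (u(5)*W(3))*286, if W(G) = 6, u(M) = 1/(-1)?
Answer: -1716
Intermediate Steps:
u(M) = -1
(u(5)*W(3))*286 = -1*6*286 = -6*286 = -1716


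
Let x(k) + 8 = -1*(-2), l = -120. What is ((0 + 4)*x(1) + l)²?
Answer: 20736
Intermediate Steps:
x(k) = -6 (x(k) = -8 - 1*(-2) = -8 + 2 = -6)
((0 + 4)*x(1) + l)² = ((0 + 4)*(-6) - 120)² = (4*(-6) - 120)² = (-24 - 120)² = (-144)² = 20736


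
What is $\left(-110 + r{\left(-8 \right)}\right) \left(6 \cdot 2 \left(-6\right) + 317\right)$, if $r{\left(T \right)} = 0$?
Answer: $-26950$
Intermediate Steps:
$\left(-110 + r{\left(-8 \right)}\right) \left(6 \cdot 2 \left(-6\right) + 317\right) = \left(-110 + 0\right) \left(6 \cdot 2 \left(-6\right) + 317\right) = - 110 \left(12 \left(-6\right) + 317\right) = - 110 \left(-72 + 317\right) = \left(-110\right) 245 = -26950$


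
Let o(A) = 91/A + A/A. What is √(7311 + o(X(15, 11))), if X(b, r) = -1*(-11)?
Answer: 3*√98417/11 ≈ 85.559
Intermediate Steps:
X(b, r) = 11
o(A) = 1 + 91/A (o(A) = 91/A + 1 = 1 + 91/A)
√(7311 + o(X(15, 11))) = √(7311 + (91 + 11)/11) = √(7311 + (1/11)*102) = √(7311 + 102/11) = √(80523/11) = 3*√98417/11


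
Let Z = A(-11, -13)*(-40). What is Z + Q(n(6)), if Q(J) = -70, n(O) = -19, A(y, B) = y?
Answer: 370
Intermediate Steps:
Z = 440 (Z = -11*(-40) = 440)
Z + Q(n(6)) = 440 - 70 = 370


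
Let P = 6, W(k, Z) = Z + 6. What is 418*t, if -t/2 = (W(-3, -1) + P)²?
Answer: -101156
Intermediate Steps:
W(k, Z) = 6 + Z
t = -242 (t = -2*((6 - 1) + 6)² = -2*(5 + 6)² = -2*11² = -2*121 = -242)
418*t = 418*(-242) = -101156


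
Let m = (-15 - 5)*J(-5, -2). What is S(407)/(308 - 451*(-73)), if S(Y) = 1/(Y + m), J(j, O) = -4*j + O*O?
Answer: -1/2425863 ≈ -4.1222e-7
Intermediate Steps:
J(j, O) = O**2 - 4*j (J(j, O) = -4*j + O**2 = O**2 - 4*j)
m = -480 (m = (-15 - 5)*((-2)**2 - 4*(-5)) = -20*(4 + 20) = -20*24 = -480)
S(Y) = 1/(-480 + Y) (S(Y) = 1/(Y - 480) = 1/(-480 + Y))
S(407)/(308 - 451*(-73)) = 1/((-480 + 407)*(308 - 451*(-73))) = 1/((-73)*(308 + 32923)) = -1/73/33231 = -1/73*1/33231 = -1/2425863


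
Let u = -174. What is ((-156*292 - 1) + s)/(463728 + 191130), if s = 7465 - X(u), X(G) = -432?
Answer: -2092/36381 ≈ -0.057503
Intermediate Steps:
s = 7897 (s = 7465 - 1*(-432) = 7465 + 432 = 7897)
((-156*292 - 1) + s)/(463728 + 191130) = ((-156*292 - 1) + 7897)/(463728 + 191130) = ((-45552 - 1) + 7897)/654858 = (-45553 + 7897)*(1/654858) = -37656*1/654858 = -2092/36381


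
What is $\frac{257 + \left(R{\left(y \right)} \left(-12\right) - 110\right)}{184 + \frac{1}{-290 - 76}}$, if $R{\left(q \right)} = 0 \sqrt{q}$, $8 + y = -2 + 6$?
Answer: $\frac{53802}{67343} \approx 0.79892$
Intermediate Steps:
$y = -4$ ($y = -8 + \left(-2 + 6\right) = -8 + 4 = -4$)
$R{\left(q \right)} = 0$
$\frac{257 + \left(R{\left(y \right)} \left(-12\right) - 110\right)}{184 + \frac{1}{-290 - 76}} = \frac{257 + \left(0 \left(-12\right) - 110\right)}{184 + \frac{1}{-290 - 76}} = \frac{257 + \left(0 - 110\right)}{184 + \frac{1}{-366}} = \frac{257 - 110}{184 - \frac{1}{366}} = \frac{147}{\frac{67343}{366}} = 147 \cdot \frac{366}{67343} = \frac{53802}{67343}$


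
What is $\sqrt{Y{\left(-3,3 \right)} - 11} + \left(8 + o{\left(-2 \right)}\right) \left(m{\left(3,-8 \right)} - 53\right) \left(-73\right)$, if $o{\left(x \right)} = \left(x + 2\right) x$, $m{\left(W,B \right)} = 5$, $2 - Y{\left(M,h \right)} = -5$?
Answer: $28032 + 2 i \approx 28032.0 + 2.0 i$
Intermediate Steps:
$Y{\left(M,h \right)} = 7$ ($Y{\left(M,h \right)} = 2 - -5 = 2 + 5 = 7$)
$o{\left(x \right)} = x \left(2 + x\right)$ ($o{\left(x \right)} = \left(2 + x\right) x = x \left(2 + x\right)$)
$\sqrt{Y{\left(-3,3 \right)} - 11} + \left(8 + o{\left(-2 \right)}\right) \left(m{\left(3,-8 \right)} - 53\right) \left(-73\right) = \sqrt{7 - 11} + \left(8 - 2 \left(2 - 2\right)\right) \left(5 - 53\right) \left(-73\right) = \sqrt{-4} + \left(8 - 0\right) \left(-48\right) \left(-73\right) = 2 i + \left(8 + 0\right) \left(-48\right) \left(-73\right) = 2 i + 8 \left(-48\right) \left(-73\right) = 2 i - -28032 = 2 i + 28032 = 28032 + 2 i$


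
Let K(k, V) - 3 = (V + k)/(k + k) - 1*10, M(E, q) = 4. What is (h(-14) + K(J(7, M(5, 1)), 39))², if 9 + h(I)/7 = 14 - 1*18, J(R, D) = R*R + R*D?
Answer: 56070144/5929 ≈ 9456.9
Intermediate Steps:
J(R, D) = R² + D*R
h(I) = -91 (h(I) = -63 + 7*(14 - 1*18) = -63 + 7*(14 - 18) = -63 + 7*(-4) = -63 - 28 = -91)
K(k, V) = -7 + (V + k)/(2*k) (K(k, V) = 3 + ((V + k)/(k + k) - 1*10) = 3 + ((V + k)/((2*k)) - 10) = 3 + ((V + k)*(1/(2*k)) - 10) = 3 + ((V + k)/(2*k) - 10) = 3 + (-10 + (V + k)/(2*k)) = -7 + (V + k)/(2*k))
(h(-14) + K(J(7, M(5, 1)), 39))² = (-91 + (39 - 91*(4 + 7))/(2*((7*(4 + 7)))))² = (-91 + (39 - 91*11)/(2*((7*11))))² = (-91 + (½)*(39 - 13*77)/77)² = (-91 + (½)*(1/77)*(39 - 1001))² = (-91 + (½)*(1/77)*(-962))² = (-91 - 481/77)² = (-7488/77)² = 56070144/5929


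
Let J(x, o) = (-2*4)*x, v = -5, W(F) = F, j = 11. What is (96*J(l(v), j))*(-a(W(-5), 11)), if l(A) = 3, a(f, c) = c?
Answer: 25344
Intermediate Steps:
J(x, o) = -8*x
(96*J(l(v), j))*(-a(W(-5), 11)) = (96*(-8*3))*(-1*11) = (96*(-24))*(-11) = -2304*(-11) = 25344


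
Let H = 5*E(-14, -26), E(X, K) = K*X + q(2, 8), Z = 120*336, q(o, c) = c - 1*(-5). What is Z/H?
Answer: 8064/377 ≈ 21.390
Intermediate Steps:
q(o, c) = 5 + c (q(o, c) = c + 5 = 5 + c)
Z = 40320
E(X, K) = 13 + K*X (E(X, K) = K*X + (5 + 8) = K*X + 13 = 13 + K*X)
H = 1885 (H = 5*(13 - 26*(-14)) = 5*(13 + 364) = 5*377 = 1885)
Z/H = 40320/1885 = 40320*(1/1885) = 8064/377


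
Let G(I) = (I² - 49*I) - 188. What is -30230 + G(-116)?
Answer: -11278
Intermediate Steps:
G(I) = -188 + I² - 49*I
-30230 + G(-116) = -30230 + (-188 + (-116)² - 49*(-116)) = -30230 + (-188 + 13456 + 5684) = -30230 + 18952 = -11278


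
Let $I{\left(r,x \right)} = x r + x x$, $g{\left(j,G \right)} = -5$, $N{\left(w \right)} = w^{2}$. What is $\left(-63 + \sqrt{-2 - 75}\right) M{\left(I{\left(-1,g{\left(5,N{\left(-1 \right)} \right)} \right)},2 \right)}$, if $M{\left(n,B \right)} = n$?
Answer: $-1890 + 30 i \sqrt{77} \approx -1890.0 + 263.25 i$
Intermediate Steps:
$I{\left(r,x \right)} = x^{2} + r x$ ($I{\left(r,x \right)} = r x + x^{2} = x^{2} + r x$)
$\left(-63 + \sqrt{-2 - 75}\right) M{\left(I{\left(-1,g{\left(5,N{\left(-1 \right)} \right)} \right)},2 \right)} = \left(-63 + \sqrt{-2 - 75}\right) \left(- 5 \left(-1 - 5\right)\right) = \left(-63 + \sqrt{-77}\right) \left(\left(-5\right) \left(-6\right)\right) = \left(-63 + i \sqrt{77}\right) 30 = -1890 + 30 i \sqrt{77}$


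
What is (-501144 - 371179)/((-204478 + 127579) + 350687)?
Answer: -872323/273788 ≈ -3.1861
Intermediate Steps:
(-501144 - 371179)/((-204478 + 127579) + 350687) = -872323/(-76899 + 350687) = -872323/273788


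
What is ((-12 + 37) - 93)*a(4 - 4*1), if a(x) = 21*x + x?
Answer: 0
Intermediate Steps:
a(x) = 22*x
((-12 + 37) - 93)*a(4 - 4*1) = ((-12 + 37) - 93)*(22*(4 - 4*1)) = (25 - 93)*(22*(4 - 4)) = -1496*0 = -68*0 = 0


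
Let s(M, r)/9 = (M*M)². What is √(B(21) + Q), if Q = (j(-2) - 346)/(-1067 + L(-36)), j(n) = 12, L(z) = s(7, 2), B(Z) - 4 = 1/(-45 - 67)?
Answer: √328744215401/287588 ≈ 1.9937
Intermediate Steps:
B(Z) = 447/112 (B(Z) = 4 + 1/(-45 - 67) = 4 + 1/(-112) = 4 - 1/112 = 447/112)
s(M, r) = 9*M⁴ (s(M, r) = 9*(M*M)² = 9*(M²)² = 9*M⁴)
L(z) = 21609 (L(z) = 9*7⁴ = 9*2401 = 21609)
Q = -167/10271 (Q = (12 - 346)/(-1067 + 21609) = -334/20542 = -334*1/20542 = -167/10271 ≈ -0.016259)
√(B(21) + Q) = √(447/112 - 167/10271) = √(4572433/1150352) = √328744215401/287588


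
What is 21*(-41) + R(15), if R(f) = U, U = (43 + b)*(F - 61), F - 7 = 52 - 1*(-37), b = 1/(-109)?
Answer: 70161/109 ≈ 643.68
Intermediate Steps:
b = -1/109 ≈ -0.0091743
F = 96 (F = 7 + (52 - 1*(-37)) = 7 + (52 + 37) = 7 + 89 = 96)
U = 164010/109 (U = (43 - 1/109)*(96 - 61) = (4686/109)*35 = 164010/109 ≈ 1504.7)
R(f) = 164010/109
21*(-41) + R(15) = 21*(-41) + 164010/109 = -861 + 164010/109 = 70161/109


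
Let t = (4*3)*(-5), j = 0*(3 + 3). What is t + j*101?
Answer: -60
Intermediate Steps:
j = 0 (j = 0*6 = 0)
t = -60 (t = 12*(-5) = -60)
t + j*101 = -60 + 0*101 = -60 + 0 = -60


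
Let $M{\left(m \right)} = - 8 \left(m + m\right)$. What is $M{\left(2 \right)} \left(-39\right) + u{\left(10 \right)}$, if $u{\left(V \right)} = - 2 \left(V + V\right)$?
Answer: $1208$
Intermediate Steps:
$M{\left(m \right)} = - 16 m$ ($M{\left(m \right)} = - 8 \cdot 2 m = - 16 m$)
$u{\left(V \right)} = - 4 V$ ($u{\left(V \right)} = - 2 \cdot 2 V = - 4 V$)
$M{\left(2 \right)} \left(-39\right) + u{\left(10 \right)} = \left(-16\right) 2 \left(-39\right) - 40 = \left(-32\right) \left(-39\right) - 40 = 1248 - 40 = 1208$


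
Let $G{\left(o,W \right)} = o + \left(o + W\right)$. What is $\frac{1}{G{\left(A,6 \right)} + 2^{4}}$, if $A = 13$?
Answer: $\frac{1}{48} \approx 0.020833$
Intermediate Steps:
$G{\left(o,W \right)} = W + 2 o$ ($G{\left(o,W \right)} = o + \left(W + o\right) = W + 2 o$)
$\frac{1}{G{\left(A,6 \right)} + 2^{4}} = \frac{1}{\left(6 + 2 \cdot 13\right) + 2^{4}} = \frac{1}{\left(6 + 26\right) + 16} = \frac{1}{32 + 16} = \frac{1}{48}$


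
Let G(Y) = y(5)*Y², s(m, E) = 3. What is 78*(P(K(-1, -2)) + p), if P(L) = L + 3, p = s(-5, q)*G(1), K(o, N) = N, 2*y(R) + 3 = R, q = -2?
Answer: 312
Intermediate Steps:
y(R) = -3/2 + R/2
G(Y) = Y² (G(Y) = (-3/2 + (½)*5)*Y² = (-3/2 + 5/2)*Y² = 1*Y² = Y²)
p = 3 (p = 3*1² = 3*1 = 3)
P(L) = 3 + L
78*(P(K(-1, -2)) + p) = 78*((3 - 2) + 3) = 78*(1 + 3) = 78*4 = 312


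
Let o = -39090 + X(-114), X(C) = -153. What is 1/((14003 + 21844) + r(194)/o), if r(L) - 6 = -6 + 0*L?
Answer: 1/35847 ≈ 2.7896e-5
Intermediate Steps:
o = -39243 (o = -39090 - 153 = -39243)
r(L) = 0 (r(L) = 6 + (-6 + 0*L) = 6 + (-6 + 0) = 6 - 6 = 0)
1/((14003 + 21844) + r(194)/o) = 1/((14003 + 21844) + 0/(-39243)) = 1/(35847 + 0*(-1/39243)) = 1/(35847 + 0) = 1/35847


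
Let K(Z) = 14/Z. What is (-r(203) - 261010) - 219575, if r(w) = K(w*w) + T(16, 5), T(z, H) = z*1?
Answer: -2829298089/5887 ≈ -4.8060e+5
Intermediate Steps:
T(z, H) = z
r(w) = 16 + 14/w² (r(w) = 14/((w*w)) + 16 = 14/(w²) + 16 = 14/w² + 16 = 16 + 14/w²)
(-r(203) - 261010) - 219575 = (-(16 + 14/203²) - 261010) - 219575 = (-(16 + 14*(1/41209)) - 261010) - 219575 = (-(16 + 2/5887) - 261010) - 219575 = (-1*94194/5887 - 261010) - 219575 = (-94194/5887 - 261010) - 219575 = -1536660064/5887 - 219575 = -2829298089/5887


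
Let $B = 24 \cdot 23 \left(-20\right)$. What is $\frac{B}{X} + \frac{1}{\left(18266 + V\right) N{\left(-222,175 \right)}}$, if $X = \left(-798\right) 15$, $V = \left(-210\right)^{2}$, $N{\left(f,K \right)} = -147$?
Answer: $\frac{53551599}{58062746} \approx 0.92231$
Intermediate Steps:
$B = -11040$ ($B = 552 \left(-20\right) = -11040$)
$V = 44100$
$X = -11970$
$\frac{B}{X} + \frac{1}{\left(18266 + V\right) N{\left(-222,175 \right)}} = - \frac{11040}{-11970} + \frac{1}{\left(18266 + 44100\right) \left(-147\right)} = \left(-11040\right) \left(- \frac{1}{11970}\right) + \frac{1}{62366} \left(- \frac{1}{147}\right) = \frac{368}{399} + \frac{1}{62366} \left(- \frac{1}{147}\right) = \frac{368}{399} - \frac{1}{9167802} = \frac{53551599}{58062746}$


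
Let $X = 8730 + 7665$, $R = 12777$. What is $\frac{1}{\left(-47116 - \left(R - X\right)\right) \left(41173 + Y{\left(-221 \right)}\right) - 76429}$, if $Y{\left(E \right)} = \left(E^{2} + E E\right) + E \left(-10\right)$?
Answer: $- \frac{1}{6136121799} \approx -1.6297 \cdot 10^{-10}$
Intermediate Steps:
$Y{\left(E \right)} = - 10 E + 2 E^{2}$ ($Y{\left(E \right)} = \left(E^{2} + E^{2}\right) - 10 E = 2 E^{2} - 10 E = - 10 E + 2 E^{2}$)
$X = 16395$
$\frac{1}{\left(-47116 - \left(R - X\right)\right) \left(41173 + Y{\left(-221 \right)}\right) - 76429} = \frac{1}{\left(-47116 + \left(16395 - 12777\right)\right) \left(41173 + 2 \left(-221\right) \left(-5 - 221\right)\right) - 76429} = \frac{1}{\left(-47116 + \left(16395 - 12777\right)\right) \left(41173 + 2 \left(-221\right) \left(-226\right)\right) - 76429} = \frac{1}{\left(-47116 + 3618\right) \left(41173 + 99892\right) - 76429} = \frac{1}{\left(-43498\right) 141065 - 76429} = \frac{1}{-6136045370 - 76429} = \frac{1}{-6136121799} = - \frac{1}{6136121799}$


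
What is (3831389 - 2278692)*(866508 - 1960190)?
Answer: -1698156760354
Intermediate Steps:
(3831389 - 2278692)*(866508 - 1960190) = 1552697*(-1093682) = -1698156760354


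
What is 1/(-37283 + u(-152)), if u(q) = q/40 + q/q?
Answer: -5/186429 ≈ -2.6820e-5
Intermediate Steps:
u(q) = 1 + q/40 (u(q) = q*(1/40) + 1 = q/40 + 1 = 1 + q/40)
1/(-37283 + u(-152)) = 1/(-37283 + (1 + (1/40)*(-152))) = 1/(-37283 + (1 - 19/5)) = 1/(-37283 - 14/5) = 1/(-186429/5) = -5/186429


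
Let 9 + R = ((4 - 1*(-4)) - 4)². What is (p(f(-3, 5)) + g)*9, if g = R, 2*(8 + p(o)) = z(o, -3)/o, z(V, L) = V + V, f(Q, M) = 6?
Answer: 0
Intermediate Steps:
z(V, L) = 2*V
p(o) = -7 (p(o) = -8 + ((2*o)/o)/2 = -8 + (½)*2 = -8 + 1 = -7)
R = 7 (R = -9 + ((4 - 1*(-4)) - 4)² = -9 + ((4 + 4) - 4)² = -9 + (8 - 4)² = -9 + 4² = -9 + 16 = 7)
g = 7
(p(f(-3, 5)) + g)*9 = (-7 + 7)*9 = 0*9 = 0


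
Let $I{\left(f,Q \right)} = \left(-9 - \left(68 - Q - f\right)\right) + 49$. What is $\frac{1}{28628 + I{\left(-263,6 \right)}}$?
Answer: $\frac{1}{28343} \approx 3.5282 \cdot 10^{-5}$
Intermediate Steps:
$I{\left(f,Q \right)} = -28 + Q + f$ ($I{\left(f,Q \right)} = \left(-9 - \left(68 - Q - f\right)\right) + 49 = \left(-9 + \left(-68 + Q + f\right)\right) + 49 = \left(-77 + Q + f\right) + 49 = -28 + Q + f$)
$\frac{1}{28628 + I{\left(-263,6 \right)}} = \frac{1}{28628 - 285} = \frac{1}{28343}$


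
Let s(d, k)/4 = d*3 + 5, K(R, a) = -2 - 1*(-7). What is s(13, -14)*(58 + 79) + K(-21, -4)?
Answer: 24117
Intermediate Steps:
K(R, a) = 5 (K(R, a) = -2 + 7 = 5)
s(d, k) = 20 + 12*d (s(d, k) = 4*(d*3 + 5) = 4*(3*d + 5) = 4*(5 + 3*d) = 20 + 12*d)
s(13, -14)*(58 + 79) + K(-21, -4) = (20 + 12*13)*(58 + 79) + 5 = (20 + 156)*137 + 5 = 176*137 + 5 = 24112 + 5 = 24117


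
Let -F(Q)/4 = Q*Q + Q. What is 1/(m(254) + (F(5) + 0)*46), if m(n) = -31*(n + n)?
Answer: -1/21268 ≈ -4.7019e-5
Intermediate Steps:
F(Q) = -4*Q - 4*Q**2 (F(Q) = -4*(Q*Q + Q) = -4*(Q**2 + Q) = -4*(Q + Q**2) = -4*Q - 4*Q**2)
m(n) = -62*n
1/(m(254) + (F(5) + 0)*46) = 1/(-62*254 + (-4*5*(1 + 5) + 0)*46) = 1/(-15748 + (-4*5*6 + 0)*46) = 1/(-15748 + (-120 + 0)*46) = 1/(-15748 - 120*46) = 1/(-15748 - 5520) = 1/(-21268) = -1/21268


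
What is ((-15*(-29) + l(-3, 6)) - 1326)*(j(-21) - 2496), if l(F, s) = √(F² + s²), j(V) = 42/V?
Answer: 2225718 - 7494*√5 ≈ 2.2090e+6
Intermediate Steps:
((-15*(-29) + l(-3, 6)) - 1326)*(j(-21) - 2496) = ((-15*(-29) + √((-3)² + 6²)) - 1326)*(42/(-21) - 2496) = ((435 + √(9 + 36)) - 1326)*(42*(-1/21) - 2496) = ((435 + √45) - 1326)*(-2 - 2496) = ((435 + 3*√5) - 1326)*(-2498) = (-891 + 3*√5)*(-2498) = 2225718 - 7494*√5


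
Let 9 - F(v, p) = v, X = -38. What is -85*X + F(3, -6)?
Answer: 3236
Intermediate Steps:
F(v, p) = 9 - v
-85*X + F(3, -6) = -85*(-38) + (9 - 1*3) = 3230 + (9 - 3) = 3230 + 6 = 3236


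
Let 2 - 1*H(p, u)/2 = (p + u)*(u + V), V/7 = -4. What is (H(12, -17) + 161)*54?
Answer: -15390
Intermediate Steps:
V = -28 (V = 7*(-4) = -28)
H(p, u) = 4 - 2*(-28 + u)*(p + u) (H(p, u) = 4 - 2*(p + u)*(u - 28) = 4 - 2*(p + u)*(-28 + u) = 4 - 2*(-28 + u)*(p + u))
(H(12, -17) + 161)*54 = ((4 - 2*(-17)² + 56*12 + 56*(-17) - 2*12*(-17)) + 161)*54 = ((4 - 2*289 + 672 - 952 + 408) + 161)*54 = ((4 - 578 + 672 - 952 + 408) + 161)*54 = (-446 + 161)*54 = -285*54 = -15390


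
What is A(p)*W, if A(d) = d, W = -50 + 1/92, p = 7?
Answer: -32193/92 ≈ -349.92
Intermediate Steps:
W = -4599/92 (W = -50 + 1/92 = -4599/92 ≈ -49.989)
A(p)*W = 7*(-4599/92) = -32193/92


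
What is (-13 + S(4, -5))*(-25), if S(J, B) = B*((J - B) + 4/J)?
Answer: 1575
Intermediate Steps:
S(J, B) = B*(J - B + 4/J)
(-13 + S(4, -5))*(-25) = (-13 - 1*(-5)*(-4 + 4*(-5 - 1*4))/4)*(-25) = (-13 - 1*(-5)*¼*(-4 + 4*(-5 - 4)))*(-25) = (-13 - 1*(-5)*¼*(-4 + 4*(-9)))*(-25) = (-13 - 1*(-5)*¼*(-4 - 36))*(-25) = (-13 - 1*(-5)*¼*(-40))*(-25) = (-13 - 50)*(-25) = -63*(-25) = 1575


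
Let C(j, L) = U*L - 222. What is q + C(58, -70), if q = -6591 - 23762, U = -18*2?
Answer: -28055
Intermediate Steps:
U = -36
C(j, L) = -222 - 36*L (C(j, L) = -36*L - 222 = -222 - 36*L)
q = -30353
q + C(58, -70) = -30353 + (-222 - 36*(-70)) = -30353 + (-222 + 2520) = -30353 + 2298 = -28055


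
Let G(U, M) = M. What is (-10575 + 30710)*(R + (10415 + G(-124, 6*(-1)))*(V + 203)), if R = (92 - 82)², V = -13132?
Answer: -2709725231235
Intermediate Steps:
R = 100 (R = 10² = 100)
(-10575 + 30710)*(R + (10415 + G(-124, 6*(-1)))*(V + 203)) = (-10575 + 30710)*(100 + (10415 + 6*(-1))*(-13132 + 203)) = 20135*(100 + (10415 - 6)*(-12929)) = 20135*(100 + 10409*(-12929)) = 20135*(100 - 134577961) = 20135*(-134577861) = -2709725231235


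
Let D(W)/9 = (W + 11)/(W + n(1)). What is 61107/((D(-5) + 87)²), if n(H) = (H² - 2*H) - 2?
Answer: 325904/34347 ≈ 9.4886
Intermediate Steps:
n(H) = -2 + H² - 2*H
D(W) = 9*(11 + W)/(-3 + W) (D(W) = 9*((W + 11)/(W + (-2 + 1² - 2*1))) = 9*((11 + W)/(W + (-2 + 1 - 2))) = 9*((11 + W)/(W - 3)) = 9*((11 + W)/(-3 + W)) = 9*(11 + W)/(-3 + W))
61107/((D(-5) + 87)²) = 61107/((9*(11 - 5)/(-3 - 5) + 87)²) = 61107/((9*6/(-8) + 87)²) = 61107/((9*(-⅛)*6 + 87)²) = 61107/((-27/4 + 87)²) = 61107/((321/4)²) = 61107/(103041/16) = 61107*(16/103041) = 325904/34347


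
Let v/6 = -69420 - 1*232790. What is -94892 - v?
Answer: 1718368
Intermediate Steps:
v = -1813260 (v = 6*(-69420 - 1*232790) = 6*(-69420 - 232790) = 6*(-302210) = -1813260)
-94892 - v = -94892 - 1*(-1813260) = -94892 + 1813260 = 1718368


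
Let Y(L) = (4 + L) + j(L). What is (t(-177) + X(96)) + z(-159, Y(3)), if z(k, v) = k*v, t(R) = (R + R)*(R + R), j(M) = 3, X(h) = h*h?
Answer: 132942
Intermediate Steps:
X(h) = h²
Y(L) = 7 + L (Y(L) = (4 + L) + 3 = 7 + L)
t(R) = 4*R² (t(R) = (2*R)*(2*R) = 4*R²)
(t(-177) + X(96)) + z(-159, Y(3)) = (4*(-177)² + 96²) - 159*(7 + 3) = (4*31329 + 9216) - 159*10 = (125316 + 9216) - 1590 = 134532 - 1590 = 132942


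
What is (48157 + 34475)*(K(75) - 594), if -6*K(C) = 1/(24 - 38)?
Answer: -343576970/7 ≈ -4.9082e+7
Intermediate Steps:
K(C) = 1/84 (K(C) = -1/(6*(24 - 38)) = -1/6/(-14) = -1/6*(-1/14) = 1/84)
(48157 + 34475)*(K(75) - 594) = (48157 + 34475)*(1/84 - 594) = 82632*(-49895/84) = -343576970/7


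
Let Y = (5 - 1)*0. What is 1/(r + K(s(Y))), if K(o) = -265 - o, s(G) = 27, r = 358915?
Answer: 1/358623 ≈ 2.7884e-6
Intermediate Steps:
Y = 0 (Y = 4*0 = 0)
1/(r + K(s(Y))) = 1/(358915 + (-265 - 1*27)) = 1/(358915 + (-265 - 27)) = 1/(358915 - 292) = 1/358623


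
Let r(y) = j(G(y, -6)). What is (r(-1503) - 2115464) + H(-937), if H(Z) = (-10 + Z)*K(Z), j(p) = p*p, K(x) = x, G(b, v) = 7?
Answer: -1228076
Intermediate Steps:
j(p) = p²
H(Z) = Z*(-10 + Z) (H(Z) = (-10 + Z)*Z = Z*(-10 + Z))
r(y) = 49 (r(y) = 7² = 49)
(r(-1503) - 2115464) + H(-937) = (49 - 2115464) - 937*(-10 - 937) = -2115415 - 937*(-947) = -2115415 + 887339 = -1228076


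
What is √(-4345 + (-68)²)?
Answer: 3*√31 ≈ 16.703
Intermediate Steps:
√(-4345 + (-68)²) = √(-4345 + 4624) = √279 = 3*√31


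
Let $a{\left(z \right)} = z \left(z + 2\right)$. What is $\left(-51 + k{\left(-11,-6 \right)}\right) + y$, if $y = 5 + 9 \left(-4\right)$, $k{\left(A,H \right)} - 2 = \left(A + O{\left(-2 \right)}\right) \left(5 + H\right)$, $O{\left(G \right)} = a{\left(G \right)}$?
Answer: $-69$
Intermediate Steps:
$a{\left(z \right)} = z \left(2 + z\right)$
$O{\left(G \right)} = G \left(2 + G\right)$
$k{\left(A,H \right)} = 2 + A \left(5 + H\right)$ ($k{\left(A,H \right)} = 2 + \left(A - 2 \left(2 - 2\right)\right) \left(5 + H\right) = 2 + \left(A - 0\right) \left(5 + H\right) = 2 + \left(A + 0\right) \left(5 + H\right) = 2 + A \left(5 + H\right)$)
$y = -31$ ($y = 5 - 36 = -31$)
$\left(-51 + k{\left(-11,-6 \right)}\right) + y = \left(-51 + \left(2 + 5 \left(-11\right) - -66\right)\right) - 31 = \left(-51 + \left(2 - 55 + 66\right)\right) - 31 = \left(-51 + 13\right) - 31 = -38 - 31 = -69$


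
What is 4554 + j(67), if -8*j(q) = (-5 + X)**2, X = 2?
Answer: 36423/8 ≈ 4552.9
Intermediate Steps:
j(q) = -9/8 (j(q) = -(-5 + 2)**2/8 = -1/8*(-3)**2 = -1/8*9 = -9/8)
4554 + j(67) = 4554 - 9/8 = 36423/8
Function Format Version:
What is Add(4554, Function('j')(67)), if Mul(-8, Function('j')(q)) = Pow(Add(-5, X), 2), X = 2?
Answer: Rational(36423, 8) ≈ 4552.9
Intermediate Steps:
Function('j')(q) = Rational(-9, 8) (Function('j')(q) = Mul(Rational(-1, 8), Pow(Add(-5, 2), 2)) = Mul(Rational(-1, 8), Pow(-3, 2)) = Mul(Rational(-1, 8), 9) = Rational(-9, 8))
Add(4554, Function('j')(67)) = Add(4554, Rational(-9, 8)) = Rational(36423, 8)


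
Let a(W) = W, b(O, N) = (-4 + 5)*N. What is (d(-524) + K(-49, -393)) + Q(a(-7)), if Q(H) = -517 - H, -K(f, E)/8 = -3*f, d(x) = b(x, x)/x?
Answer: -1685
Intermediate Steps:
b(O, N) = N (b(O, N) = 1*N = N)
d(x) = 1 (d(x) = x/x = 1)
K(f, E) = 24*f (K(f, E) = -(-24)*f = 24*f)
(d(-524) + K(-49, -393)) + Q(a(-7)) = (1 + 24*(-49)) + (-517 - 1*(-7)) = (1 - 1176) + (-517 + 7) = -1175 - 510 = -1685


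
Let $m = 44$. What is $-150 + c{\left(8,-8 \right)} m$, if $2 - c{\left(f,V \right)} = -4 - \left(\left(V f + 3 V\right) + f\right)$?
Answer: $-3406$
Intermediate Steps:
$c{\left(f,V \right)} = 6 + f + 3 V + V f$ ($c{\left(f,V \right)} = 2 - \left(-4 - \left(\left(V f + 3 V\right) + f\right)\right) = 2 - \left(-4 - \left(\left(3 V + V f\right) + f\right)\right) = 2 - \left(-4 - \left(f + 3 V + V f\right)\right) = 2 - \left(-4 - f - 3 V - V f\right) = 2 + \left(4 + f + 3 V + V f\right) = 6 + f + 3 V + V f$)
$-150 + c{\left(8,-8 \right)} m = -150 + \left(6 + 8 + 3 \left(-8\right) - 64\right) 44 = -150 + \left(6 + 8 - 24 - 64\right) 44 = -150 - 3256 = -3406$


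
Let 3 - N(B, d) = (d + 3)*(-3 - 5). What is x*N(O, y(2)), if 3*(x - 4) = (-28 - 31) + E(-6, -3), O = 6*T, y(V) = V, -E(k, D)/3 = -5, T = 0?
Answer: -1376/3 ≈ -458.67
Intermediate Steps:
E(k, D) = 15 (E(k, D) = -3*(-5) = 15)
O = 0 (O = 6*0 = 0)
x = -32/3 (x = 4 + ((-28 - 31) + 15)/3 = 4 + (-59 + 15)/3 = 4 + (⅓)*(-44) = 4 - 44/3 = -32/3 ≈ -10.667)
N(B, d) = 27 + 8*d (N(B, d) = 3 - (d + 3)*(-3 - 5) = 3 - (3 + d)*(-8) = 3 - (-24 - 8*d) = 3 + (24 + 8*d) = 27 + 8*d)
x*N(O, y(2)) = -32*(27 + 8*2)/3 = -32*(27 + 16)/3 = -32/3*43 = -1376/3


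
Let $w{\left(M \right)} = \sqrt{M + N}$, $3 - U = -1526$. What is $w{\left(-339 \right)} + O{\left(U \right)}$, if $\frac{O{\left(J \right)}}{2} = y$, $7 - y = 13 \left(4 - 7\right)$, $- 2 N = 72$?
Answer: $92 + 5 i \sqrt{15} \approx 92.0 + 19.365 i$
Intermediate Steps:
$U = 1529$ ($U = 3 - -1526 = 3 + 1526 = 1529$)
$N = -36$ ($N = \left(- \frac{1}{2}\right) 72 = -36$)
$y = 46$ ($y = 7 - 13 \left(4 - 7\right) = 7 - 13 \left(-3\right) = 7 - -39 = 7 + 39 = 46$)
$O{\left(J \right)} = 92$ ($O{\left(J \right)} = 2 \cdot 46 = 92$)
$w{\left(M \right)} = \sqrt{-36 + M}$ ($w{\left(M \right)} = \sqrt{M - 36} = \sqrt{-36 + M}$)
$w{\left(-339 \right)} + O{\left(U \right)} = \sqrt{-36 - 339} + 92 = \sqrt{-375} + 92 = 5 i \sqrt{15} + 92 = 92 + 5 i \sqrt{15}$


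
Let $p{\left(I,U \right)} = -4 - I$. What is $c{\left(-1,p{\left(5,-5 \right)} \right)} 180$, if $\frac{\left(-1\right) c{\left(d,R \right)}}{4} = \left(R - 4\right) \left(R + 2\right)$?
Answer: $-65520$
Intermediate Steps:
$c{\left(d,R \right)} = - 4 \left(-4 + R\right) \left(2 + R\right)$ ($c{\left(d,R \right)} = - 4 \left(R - 4\right) \left(R + 2\right) = - 4 \left(-4 + R\right) \left(2 + R\right)$)
$c{\left(-1,p{\left(5,-5 \right)} \right)} 180 = \left(32 - 4 \left(-4 - 5\right)^{2} + 8 \left(-4 - 5\right)\right) 180 = \left(32 - 4 \left(-9\right)^{2} + 8 \left(-9\right)\right) 180 = \left(32 - 324 - 72\right) 180 = \left(-364\right) 180 = -65520$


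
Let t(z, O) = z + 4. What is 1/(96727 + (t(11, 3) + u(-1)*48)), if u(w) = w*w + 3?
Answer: 1/96934 ≈ 1.0316e-5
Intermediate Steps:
u(w) = 3 + w**2 (u(w) = w**2 + 3 = 3 + w**2)
t(z, O) = 4 + z
1/(96727 + (t(11, 3) + u(-1)*48)) = 1/(96727 + ((4 + 11) + (3 + (-1)**2)*48)) = 1/(96727 + (15 + (3 + 1)*48)) = 1/(96727 + (15 + 4*48)) = 1/(96727 + (15 + 192)) = 1/(96727 + 207) = 1/96934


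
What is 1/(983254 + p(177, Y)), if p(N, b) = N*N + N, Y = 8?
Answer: 1/1014760 ≈ 9.8545e-7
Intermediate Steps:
p(N, b) = N + N**2 (p(N, b) = N**2 + N = N + N**2)
1/(983254 + p(177, Y)) = 1/(983254 + 177*(1 + 177)) = 1/(983254 + 177*178) = 1/(983254 + 31506) = 1/1014760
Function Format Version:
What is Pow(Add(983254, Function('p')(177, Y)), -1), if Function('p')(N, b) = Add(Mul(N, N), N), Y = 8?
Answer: Rational(1, 1014760) ≈ 9.8545e-7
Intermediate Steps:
Function('p')(N, b) = Add(N, Pow(N, 2)) (Function('p')(N, b) = Add(Pow(N, 2), N) = Add(N, Pow(N, 2)))
Pow(Add(983254, Function('p')(177, Y)), -1) = Pow(Add(983254, Mul(177, Add(1, 177))), -1) = Pow(Add(983254, Mul(177, 178)), -1) = Pow(Add(983254, 31506), -1) = Pow(1014760, -1) = Rational(1, 1014760)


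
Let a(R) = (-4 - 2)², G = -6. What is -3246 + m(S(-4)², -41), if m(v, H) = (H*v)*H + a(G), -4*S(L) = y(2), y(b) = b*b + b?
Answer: 2289/4 ≈ 572.25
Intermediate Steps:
y(b) = b + b² (y(b) = b² + b = b + b²)
S(L) = -3/2 (S(L) = -(1 + 2)/2 = -3/2)
a(R) = 36 (a(R) = (-6)² = 36)
m(v, H) = 36 + v*H² (m(v, H) = (H*v)*H + 36 = v*H² + 36 = 36 + v*H²)
-3246 + m(S(-4)², -41) = -3246 + (36 + (-3/2)²*(-41)²) = -3246 + (36 + (9/4)*1681) = -3246 + (36 + 15129/4) = -3246 + 15273/4 = 2289/4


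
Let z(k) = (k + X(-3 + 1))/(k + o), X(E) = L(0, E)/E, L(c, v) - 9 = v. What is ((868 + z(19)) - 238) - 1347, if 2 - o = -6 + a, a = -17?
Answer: -63065/88 ≈ -716.65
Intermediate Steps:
L(c, v) = 9 + v
X(E) = (9 + E)/E
o = 25 (o = 2 - (-6 - 17) = 2 - 1*(-23) = 2 + 23 = 25)
z(k) = (-7/2 + k)/(25 + k) (z(k) = (k + (9 + (-3 + 1))/(-3 + 1))/(k + 25) = (k + (9 - 2)/(-2))/(25 + k) = (k - ½*7)/(25 + k) = (k - 7/2)/(25 + k) = (-7/2 + k)/(25 + k))
((868 + z(19)) - 238) - 1347 = ((868 + (-7/2 + 19)/(25 + 19)) - 238) - 1347 = ((868 + (31/2)/44) - 238) - 1347 = ((868 + (1/44)*(31/2)) - 238) - 1347 = ((868 + 31/88) - 238) - 1347 = (76415/88 - 238) - 1347 = 55471/88 - 1347 = -63065/88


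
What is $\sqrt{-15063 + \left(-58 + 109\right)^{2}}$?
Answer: $i \sqrt{12462} \approx 111.63 i$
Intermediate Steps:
$\sqrt{-15063 + \left(-58 + 109\right)^{2}} = \sqrt{-15063 + 51^{2}} = \sqrt{-15063 + 2601} = \sqrt{-12462} = i \sqrt{12462}$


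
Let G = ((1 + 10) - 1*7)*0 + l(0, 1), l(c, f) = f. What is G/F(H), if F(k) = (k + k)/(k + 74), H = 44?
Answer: 59/44 ≈ 1.3409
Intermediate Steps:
F(k) = 2*k/(74 + k) (F(k) = (2*k)/(74 + k) = 2*k/(74 + k))
G = 1 (G = ((1 + 10) - 1*7)*0 + 1 = (11 - 7)*0 + 1 = 4*0 + 1 = 0 + 1 = 1)
G/F(H) = 1/(2*44/(74 + 44)) = 1/(2*44/118) = 1/(2*44*(1/118)) = 1/(44/59) = 1*(59/44) = 59/44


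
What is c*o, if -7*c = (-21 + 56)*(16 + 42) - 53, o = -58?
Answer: 114666/7 ≈ 16381.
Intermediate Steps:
c = -1977/7 (c = -((-21 + 56)*(16 + 42) - 53)/7 = -(35*58 - 53)/7 = -(2030 - 53)/7 = -⅐*1977 = -1977/7 ≈ -282.43)
c*o = -1977/7*(-58) = 114666/7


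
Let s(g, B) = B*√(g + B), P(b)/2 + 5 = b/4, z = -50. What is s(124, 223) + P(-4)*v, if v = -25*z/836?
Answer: -3750/209 + 223*√347 ≈ 4136.1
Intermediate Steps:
P(b) = -10 + b/2 (P(b) = -10 + 2*(b/4) = -10 + b/2)
v = 625/418 (v = -25*(-50)/836 = 1250*(1/836) = 625/418 ≈ 1.4952)
s(g, B) = B*√(B + g)
s(124, 223) + P(-4)*v = 223*√(223 + 124) + (-10 + (½)*(-4))*(625/418) = 223*√347 + (-10 - 2)*(625/418) = 223*√347 - 12*625/418 = 223*√347 - 3750/209 = -3750/209 + 223*√347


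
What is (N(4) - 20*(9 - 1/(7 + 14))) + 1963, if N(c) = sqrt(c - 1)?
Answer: 37463/21 + sqrt(3) ≈ 1785.7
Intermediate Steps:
N(c) = sqrt(-1 + c)
(N(4) - 20*(9 - 1/(7 + 14))) + 1963 = (sqrt(-1 + 4) - 20*(9 - 1/(7 + 14))) + 1963 = (sqrt(3) - 20*(9 - 1/21)) + 1963 = (sqrt(3) - 20*188/21) + 1963 = (sqrt(3) - 3760/21) + 1963 = (-3760/21 + sqrt(3)) + 1963 = 37463/21 + sqrt(3)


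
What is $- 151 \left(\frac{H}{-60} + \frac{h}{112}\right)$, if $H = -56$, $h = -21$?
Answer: $- \frac{27029}{240} \approx -112.62$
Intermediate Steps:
$- 151 \left(\frac{H}{-60} + \frac{h}{112}\right) = - 151 \left(- \frac{56}{-60} - \frac{21}{112}\right) = - 151 \left(\left(-56\right) \left(- \frac{1}{60}\right) - \frac{3}{16}\right) = - 151 \left(\frac{14}{15} - \frac{3}{16}\right) = \left(-151\right) \frac{179}{240} = - \frac{27029}{240}$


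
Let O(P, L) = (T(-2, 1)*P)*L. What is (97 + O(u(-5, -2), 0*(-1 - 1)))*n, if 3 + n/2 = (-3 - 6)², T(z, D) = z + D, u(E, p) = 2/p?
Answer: 15132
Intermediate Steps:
T(z, D) = D + z
O(P, L) = -L*P (O(P, L) = ((1 - 2)*P)*L = (-P)*L = -L*P)
n = 156 (n = -6 + 2*(-3 - 6)² = -6 + 2*(-9)² = -6 + 2*81 = -6 + 162 = 156)
(97 + O(u(-5, -2), 0*(-1 - 1)))*n = (97 - 0*(-1 - 1)*2/(-2))*156 = (97 - 0*(-2)*2*(-½))*156 = (97 - 1*0*(-1))*156 = (97 + 0)*156 = 97*156 = 15132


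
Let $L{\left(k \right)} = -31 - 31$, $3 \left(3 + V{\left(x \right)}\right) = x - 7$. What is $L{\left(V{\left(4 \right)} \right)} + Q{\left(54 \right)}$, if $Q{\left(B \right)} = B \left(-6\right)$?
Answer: $-386$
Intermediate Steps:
$V{\left(x \right)} = - \frac{16}{3} + \frac{x}{3}$ ($V{\left(x \right)} = -3 + \frac{x - 7}{3} = -3 + \frac{-7 + x}{3} = -3 + \left(- \frac{7}{3} + \frac{x}{3}\right) = - \frac{16}{3} + \frac{x}{3}$)
$L{\left(k \right)} = -62$
$Q{\left(B \right)} = - 6 B$
$L{\left(V{\left(4 \right)} \right)} + Q{\left(54 \right)} = -62 - 324 = -386$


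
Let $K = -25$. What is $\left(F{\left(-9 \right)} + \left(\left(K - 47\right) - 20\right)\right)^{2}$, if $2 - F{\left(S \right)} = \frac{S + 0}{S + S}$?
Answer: $\frac{32761}{4} \approx 8190.3$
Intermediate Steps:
$F{\left(S \right)} = \frac{3}{2}$ ($F{\left(S \right)} = 2 - \frac{S + 0}{S + S} = 2 - \frac{S}{2 S} = 2 - S \frac{1}{2 S} = 2 - \frac{1}{2} = \frac{3}{2}$)
$\left(F{\left(-9 \right)} + \left(\left(K - 47\right) - 20\right)\right)^{2} = \left(\frac{3}{2} - 92\right)^{2} = \left(- \frac{181}{2}\right)^{2} = \frac{32761}{4}$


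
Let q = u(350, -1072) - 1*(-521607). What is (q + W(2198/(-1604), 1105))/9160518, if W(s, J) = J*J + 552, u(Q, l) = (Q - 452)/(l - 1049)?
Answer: 205405187/1079414371 ≈ 0.19029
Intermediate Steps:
u(Q, l) = (-452 + Q)/(-1049 + l)
q = 368776183/707 (q = (-452 + 350)/(-1049 - 1072) - 1*(-521607) = -102/(-2121) + 521607 = -1/2121*(-102) + 521607 = 34/707 + 521607 = 368776183/707 ≈ 5.2161e+5)
W(s, J) = 552 + J**2 (W(s, J) = J**2 + 552 = 552 + J**2)
(q + W(2198/(-1604), 1105))/9160518 = (368776183/707 + (552 + 1105**2))/9160518 = (368776183/707 + (552 + 1221025))*(1/9160518) = (368776183/707 + 1221577)*(1/9160518) = (1232431122/707)*(1/9160518) = 205405187/1079414371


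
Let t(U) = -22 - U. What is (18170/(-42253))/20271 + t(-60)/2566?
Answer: 16250388587/1098903052329 ≈ 0.014788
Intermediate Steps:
(18170/(-42253))/20271 + t(-60)/2566 = (18170/(-42253))/20271 + (-22 - 1*(-60))/2566 = (18170*(-1/42253))*(1/20271) + (-22 + 60)*(1/2566) = -18170/42253*1/20271 + 38*(1/2566) = -18170/856510563 + 19/1283 = 16250388587/1098903052329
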